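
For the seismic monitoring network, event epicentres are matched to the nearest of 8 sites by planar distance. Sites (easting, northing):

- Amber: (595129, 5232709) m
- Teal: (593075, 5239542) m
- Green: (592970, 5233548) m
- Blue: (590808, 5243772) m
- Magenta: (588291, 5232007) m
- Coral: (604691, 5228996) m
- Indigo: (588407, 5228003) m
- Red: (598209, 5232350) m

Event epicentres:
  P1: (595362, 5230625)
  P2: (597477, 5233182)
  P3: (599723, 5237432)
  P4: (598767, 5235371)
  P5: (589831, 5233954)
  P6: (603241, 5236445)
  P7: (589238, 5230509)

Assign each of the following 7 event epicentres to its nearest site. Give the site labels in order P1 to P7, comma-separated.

Amber, Red, Red, Red, Magenta, Red, Magenta

P1 → Amber (d²=4397345.00)
P2 → Red (d²=1228048.00)
P3 → Red (d²=28118920.00)
P4 → Red (d²=9437805.00)
P5 → Magenta (d²=6162409.00)
P6 → Red (d²=42090049.00)
P7 → Magenta (d²=3140813.00)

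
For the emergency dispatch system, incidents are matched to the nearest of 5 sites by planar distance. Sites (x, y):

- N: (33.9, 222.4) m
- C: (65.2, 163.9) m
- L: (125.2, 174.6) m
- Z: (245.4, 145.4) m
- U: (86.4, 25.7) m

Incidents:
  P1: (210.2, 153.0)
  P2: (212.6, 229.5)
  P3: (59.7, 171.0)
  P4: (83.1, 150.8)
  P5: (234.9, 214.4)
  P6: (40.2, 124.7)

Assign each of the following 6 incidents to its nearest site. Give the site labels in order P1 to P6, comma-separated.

P1 → Z (d²=1296.80)
P2 → Z (d²=8148.65)
P3 → C (d²=80.66)
P4 → C (d²=492.02)
P5 → Z (d²=4871.25)
P6 → C (d²=2161.64)

Z, Z, C, C, Z, C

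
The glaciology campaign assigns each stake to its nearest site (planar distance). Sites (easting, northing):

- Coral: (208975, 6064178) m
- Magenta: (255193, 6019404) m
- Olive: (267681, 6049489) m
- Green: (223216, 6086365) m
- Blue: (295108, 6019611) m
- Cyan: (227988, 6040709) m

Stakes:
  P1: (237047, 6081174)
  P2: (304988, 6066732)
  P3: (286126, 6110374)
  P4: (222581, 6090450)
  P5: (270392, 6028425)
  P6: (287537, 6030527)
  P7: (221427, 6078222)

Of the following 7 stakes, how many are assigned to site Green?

P1 → Green
P2 → Olive
P3 → Olive
P4 → Green
P5 → Magenta
P6 → Blue
P7 → Green
3 of the 7 go to Green.

3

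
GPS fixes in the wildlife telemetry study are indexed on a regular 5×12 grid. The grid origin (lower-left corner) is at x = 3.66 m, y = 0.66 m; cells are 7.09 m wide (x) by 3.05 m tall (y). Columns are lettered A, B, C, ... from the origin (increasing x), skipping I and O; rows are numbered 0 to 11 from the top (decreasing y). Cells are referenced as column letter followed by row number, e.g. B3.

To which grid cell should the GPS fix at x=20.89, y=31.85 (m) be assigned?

C1

Column index: ⌊(20.89 − 3.66) / 7.09⌋ = ⌊2.430⌋ = 2 → column C
Row offset from origin: ⌊(31.85 − 0.66) / 3.05⌋ = ⌊10.226⌋ = 10 → row 1 (counted from top)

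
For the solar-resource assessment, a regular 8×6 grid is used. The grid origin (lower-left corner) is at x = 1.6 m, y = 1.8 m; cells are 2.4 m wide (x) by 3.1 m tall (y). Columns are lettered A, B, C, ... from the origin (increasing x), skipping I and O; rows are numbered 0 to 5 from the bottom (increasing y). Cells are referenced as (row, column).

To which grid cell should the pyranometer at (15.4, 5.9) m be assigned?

(1, F)

Column index: ⌊(15.4 − 1.6) / 2.4⌋ = ⌊5.750⌋ = 5 → column F
Row offset from origin: ⌊(5.9 − 1.8) / 3.1⌋ = ⌊1.323⌋ = 1 → row 1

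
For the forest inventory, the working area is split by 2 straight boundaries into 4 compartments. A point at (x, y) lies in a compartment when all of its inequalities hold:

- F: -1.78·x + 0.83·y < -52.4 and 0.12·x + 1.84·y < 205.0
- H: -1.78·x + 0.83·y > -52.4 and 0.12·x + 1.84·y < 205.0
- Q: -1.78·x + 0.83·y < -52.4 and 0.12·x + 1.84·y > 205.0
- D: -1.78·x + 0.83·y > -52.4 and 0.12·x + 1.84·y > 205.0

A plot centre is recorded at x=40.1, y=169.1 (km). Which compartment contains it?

-1.78·40.1 + 0.83·169.1 = 68.975, which is > -52.4
0.12·40.1 + 1.84·169.1 = 315.956, which is > 205.0
This sign pattern matches D.

D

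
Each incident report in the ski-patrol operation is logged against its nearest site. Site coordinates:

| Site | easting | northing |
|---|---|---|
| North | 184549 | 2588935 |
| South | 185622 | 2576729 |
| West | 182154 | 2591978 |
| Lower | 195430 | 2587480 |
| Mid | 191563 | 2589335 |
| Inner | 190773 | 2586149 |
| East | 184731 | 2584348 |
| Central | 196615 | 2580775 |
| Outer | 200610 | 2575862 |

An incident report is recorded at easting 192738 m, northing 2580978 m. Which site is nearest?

Central

Squared distances to each site:
North: 130373570.000; South: 68691457.000; West: 233021056.000; Lower: 49522868.000; Mid: 71220074.000; Inner: 30600466.000; East: 75468949.000; Central: 15072338.000; Outer: 88141840.000.
Minimum at Central.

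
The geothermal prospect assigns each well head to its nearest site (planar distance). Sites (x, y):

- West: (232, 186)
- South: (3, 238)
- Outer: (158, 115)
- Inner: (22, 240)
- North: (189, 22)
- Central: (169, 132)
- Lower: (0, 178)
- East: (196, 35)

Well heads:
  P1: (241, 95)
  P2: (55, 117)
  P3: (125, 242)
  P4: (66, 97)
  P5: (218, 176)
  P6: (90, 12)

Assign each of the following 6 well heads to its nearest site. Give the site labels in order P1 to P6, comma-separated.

East, Lower, Inner, Outer, West, North

P1 → East (d²=5625.00)
P2 → Lower (d²=6746.00)
P3 → Inner (d²=10613.00)
P4 → Outer (d²=8788.00)
P5 → West (d²=296.00)
P6 → North (d²=9901.00)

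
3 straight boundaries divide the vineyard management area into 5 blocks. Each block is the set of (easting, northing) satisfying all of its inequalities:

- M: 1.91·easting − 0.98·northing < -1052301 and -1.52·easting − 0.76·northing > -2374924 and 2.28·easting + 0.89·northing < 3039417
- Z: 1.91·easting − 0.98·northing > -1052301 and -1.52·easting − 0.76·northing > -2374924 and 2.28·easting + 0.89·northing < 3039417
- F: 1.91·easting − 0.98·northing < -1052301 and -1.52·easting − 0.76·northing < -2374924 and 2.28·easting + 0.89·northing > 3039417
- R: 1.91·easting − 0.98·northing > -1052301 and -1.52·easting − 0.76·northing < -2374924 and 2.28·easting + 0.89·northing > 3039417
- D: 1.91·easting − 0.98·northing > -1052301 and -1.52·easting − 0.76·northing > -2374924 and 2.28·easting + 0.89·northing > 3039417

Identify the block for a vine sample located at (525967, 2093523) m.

1.91·525967 − 0.98·2093523 = -1047055.570, which is > -1052301
-1.52·525967 − 0.76·2093523 = -2390547.320, which is < -2374924
2.28·525967 + 0.89·2093523 = 3062440.230, which is > 3039417
This sign pattern matches R.

R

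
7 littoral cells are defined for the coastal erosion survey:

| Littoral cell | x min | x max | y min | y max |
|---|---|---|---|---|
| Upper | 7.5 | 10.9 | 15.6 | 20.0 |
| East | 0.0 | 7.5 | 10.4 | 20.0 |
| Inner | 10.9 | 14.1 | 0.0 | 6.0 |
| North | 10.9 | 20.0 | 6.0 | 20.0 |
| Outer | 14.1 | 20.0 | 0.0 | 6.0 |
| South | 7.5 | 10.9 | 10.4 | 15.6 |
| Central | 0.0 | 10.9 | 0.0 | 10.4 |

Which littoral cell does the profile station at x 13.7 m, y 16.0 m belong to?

The point has x = 13.7 and y = 16.0.
Only North satisfies 10.9 ≤ x ≤ 20.0 and 6.0 ≤ y ≤ 20.0.

North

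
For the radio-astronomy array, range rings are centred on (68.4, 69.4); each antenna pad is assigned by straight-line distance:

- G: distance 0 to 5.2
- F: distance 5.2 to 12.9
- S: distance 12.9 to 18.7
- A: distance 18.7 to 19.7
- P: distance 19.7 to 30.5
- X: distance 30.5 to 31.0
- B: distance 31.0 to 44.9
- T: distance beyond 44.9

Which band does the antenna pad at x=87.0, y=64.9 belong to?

A

Distance = √((87.0−68.4)² + (64.9−69.4)²) = √(345.960 + 20.250) = 19.137.
18.7 ≤ 19.137 < 19.7 → A.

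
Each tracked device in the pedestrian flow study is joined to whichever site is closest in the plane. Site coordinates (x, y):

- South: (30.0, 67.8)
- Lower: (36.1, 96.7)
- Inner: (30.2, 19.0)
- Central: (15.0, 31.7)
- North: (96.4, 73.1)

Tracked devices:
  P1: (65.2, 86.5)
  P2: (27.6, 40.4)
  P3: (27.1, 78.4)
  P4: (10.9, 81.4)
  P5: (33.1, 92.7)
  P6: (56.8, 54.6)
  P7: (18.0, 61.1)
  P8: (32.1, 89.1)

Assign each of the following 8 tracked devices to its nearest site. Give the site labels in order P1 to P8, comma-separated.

P1 → Lower (d²=950.85)
P2 → Central (d²=234.45)
P3 → South (d²=120.77)
P4 → South (d²=549.77)
P5 → Lower (d²=25.00)
P6 → South (d²=892.48)
P7 → South (d²=188.89)
P8 → Lower (d²=73.76)

Lower, Central, South, South, Lower, South, South, Lower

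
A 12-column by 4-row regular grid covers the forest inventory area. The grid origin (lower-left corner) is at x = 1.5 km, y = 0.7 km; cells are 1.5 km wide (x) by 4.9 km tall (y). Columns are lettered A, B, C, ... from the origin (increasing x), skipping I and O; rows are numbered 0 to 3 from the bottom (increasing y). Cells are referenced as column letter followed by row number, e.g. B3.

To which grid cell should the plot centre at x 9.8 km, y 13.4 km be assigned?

F2

Column index: ⌊(9.8 − 1.5) / 1.5⌋ = ⌊5.533⌋ = 5 → column F
Row offset from origin: ⌊(13.4 − 0.7) / 4.9⌋ = ⌊2.592⌋ = 2 → row 2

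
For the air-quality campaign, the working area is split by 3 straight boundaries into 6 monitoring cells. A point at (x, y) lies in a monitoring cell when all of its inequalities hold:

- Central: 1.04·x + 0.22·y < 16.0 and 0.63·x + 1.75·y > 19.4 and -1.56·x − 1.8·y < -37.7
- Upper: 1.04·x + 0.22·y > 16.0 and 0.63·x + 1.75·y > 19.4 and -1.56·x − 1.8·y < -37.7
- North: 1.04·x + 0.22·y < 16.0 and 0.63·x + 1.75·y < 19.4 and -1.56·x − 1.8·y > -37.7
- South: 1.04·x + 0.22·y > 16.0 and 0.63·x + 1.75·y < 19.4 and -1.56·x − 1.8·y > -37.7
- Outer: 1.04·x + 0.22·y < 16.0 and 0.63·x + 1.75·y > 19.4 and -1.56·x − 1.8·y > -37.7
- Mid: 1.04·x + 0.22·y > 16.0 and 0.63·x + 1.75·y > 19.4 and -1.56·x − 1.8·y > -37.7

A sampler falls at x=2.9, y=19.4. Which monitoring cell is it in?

1.04·2.9 + 0.22·19.4 = 7.284, which is < 16.0
0.63·2.9 + 1.75·19.4 = 35.777, which is > 19.4
-1.56·2.9 − 1.8·19.4 = -39.444, which is < -37.7
This sign pattern matches Central.

Central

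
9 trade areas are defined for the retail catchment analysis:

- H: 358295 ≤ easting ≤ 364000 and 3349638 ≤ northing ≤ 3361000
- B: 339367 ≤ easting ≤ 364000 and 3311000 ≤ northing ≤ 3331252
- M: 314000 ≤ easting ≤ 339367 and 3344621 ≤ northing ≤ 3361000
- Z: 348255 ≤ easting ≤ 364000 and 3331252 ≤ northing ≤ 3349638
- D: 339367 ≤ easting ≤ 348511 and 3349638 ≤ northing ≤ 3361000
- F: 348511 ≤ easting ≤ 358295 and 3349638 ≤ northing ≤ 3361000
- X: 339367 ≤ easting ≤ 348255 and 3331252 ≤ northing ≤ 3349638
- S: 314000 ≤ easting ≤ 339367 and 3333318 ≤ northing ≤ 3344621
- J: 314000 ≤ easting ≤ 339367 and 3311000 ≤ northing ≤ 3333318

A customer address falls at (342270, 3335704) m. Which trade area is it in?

X

The point has easting = 342270 and northing = 3335704.
Only X satisfies 339367 ≤ easting ≤ 348255 and 3331252 ≤ northing ≤ 3349638.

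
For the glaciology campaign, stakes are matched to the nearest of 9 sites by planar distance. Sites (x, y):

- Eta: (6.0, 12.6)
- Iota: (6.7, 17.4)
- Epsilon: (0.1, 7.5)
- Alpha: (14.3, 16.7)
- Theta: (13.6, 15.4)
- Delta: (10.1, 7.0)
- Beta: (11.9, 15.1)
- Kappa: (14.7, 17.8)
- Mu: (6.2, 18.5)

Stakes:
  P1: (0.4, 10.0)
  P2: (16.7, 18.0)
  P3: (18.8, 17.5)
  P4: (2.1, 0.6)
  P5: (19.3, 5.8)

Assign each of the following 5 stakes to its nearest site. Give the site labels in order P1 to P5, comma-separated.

Epsilon, Kappa, Kappa, Epsilon, Delta

P1 → Epsilon (d²=6.34)
P2 → Kappa (d²=4.04)
P3 → Kappa (d²=16.90)
P4 → Epsilon (d²=51.61)
P5 → Delta (d²=86.08)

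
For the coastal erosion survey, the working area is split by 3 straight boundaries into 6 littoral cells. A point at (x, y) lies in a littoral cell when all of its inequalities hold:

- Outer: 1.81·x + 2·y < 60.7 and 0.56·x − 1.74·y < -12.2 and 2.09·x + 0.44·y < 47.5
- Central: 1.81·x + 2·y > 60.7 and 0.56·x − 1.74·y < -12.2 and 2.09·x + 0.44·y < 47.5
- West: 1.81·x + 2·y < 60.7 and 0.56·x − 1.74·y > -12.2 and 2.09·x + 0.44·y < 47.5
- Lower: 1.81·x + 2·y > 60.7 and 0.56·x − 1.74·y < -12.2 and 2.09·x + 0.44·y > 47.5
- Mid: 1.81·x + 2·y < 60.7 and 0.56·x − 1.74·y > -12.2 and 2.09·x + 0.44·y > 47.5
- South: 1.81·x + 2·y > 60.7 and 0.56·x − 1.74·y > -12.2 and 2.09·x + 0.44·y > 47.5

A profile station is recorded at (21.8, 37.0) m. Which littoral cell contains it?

Lower

1.81·21.8 + 2·37.0 = 113.458, which is > 60.7
0.56·21.8 − 1.74·37.0 = -52.172, which is < -12.2
2.09·21.8 + 0.44·37.0 = 61.842, which is > 47.5
This sign pattern matches Lower.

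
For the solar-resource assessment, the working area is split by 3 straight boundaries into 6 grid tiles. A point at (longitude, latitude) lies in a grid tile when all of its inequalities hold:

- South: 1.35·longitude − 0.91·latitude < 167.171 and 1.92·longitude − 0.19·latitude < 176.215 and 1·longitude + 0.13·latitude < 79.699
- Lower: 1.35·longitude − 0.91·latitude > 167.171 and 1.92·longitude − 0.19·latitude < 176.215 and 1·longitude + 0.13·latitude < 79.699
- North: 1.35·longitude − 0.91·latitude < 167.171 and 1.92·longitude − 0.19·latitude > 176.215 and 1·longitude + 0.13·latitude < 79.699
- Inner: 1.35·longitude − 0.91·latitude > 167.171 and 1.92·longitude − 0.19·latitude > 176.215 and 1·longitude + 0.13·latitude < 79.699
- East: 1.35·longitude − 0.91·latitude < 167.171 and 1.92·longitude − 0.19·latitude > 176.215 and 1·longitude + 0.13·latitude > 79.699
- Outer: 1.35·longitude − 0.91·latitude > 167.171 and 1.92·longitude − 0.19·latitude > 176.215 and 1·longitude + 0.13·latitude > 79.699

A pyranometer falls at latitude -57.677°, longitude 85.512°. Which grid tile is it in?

Lower

1.35·85.512 − 0.91·-57.677 = 167.927, which is > 167.171
1.92·85.512 − 0.19·-57.677 = 175.142, which is < 176.215
1·85.512 + 0.13·-57.677 = 78.014, which is < 79.699
This sign pattern matches Lower.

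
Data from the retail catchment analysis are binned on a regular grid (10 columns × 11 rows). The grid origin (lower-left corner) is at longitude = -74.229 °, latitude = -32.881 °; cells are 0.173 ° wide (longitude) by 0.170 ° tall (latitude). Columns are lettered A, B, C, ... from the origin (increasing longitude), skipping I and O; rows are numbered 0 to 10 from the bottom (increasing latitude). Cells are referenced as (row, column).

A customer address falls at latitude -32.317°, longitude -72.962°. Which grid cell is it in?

Column index: ⌊(-72.962 − -74.229) / 0.173⌋ = ⌊7.324⌋ = 7 → column H
Row offset from origin: ⌊(-32.317 − -32.881) / 0.170⌋ = ⌊3.318⌋ = 3 → row 3

(3, H)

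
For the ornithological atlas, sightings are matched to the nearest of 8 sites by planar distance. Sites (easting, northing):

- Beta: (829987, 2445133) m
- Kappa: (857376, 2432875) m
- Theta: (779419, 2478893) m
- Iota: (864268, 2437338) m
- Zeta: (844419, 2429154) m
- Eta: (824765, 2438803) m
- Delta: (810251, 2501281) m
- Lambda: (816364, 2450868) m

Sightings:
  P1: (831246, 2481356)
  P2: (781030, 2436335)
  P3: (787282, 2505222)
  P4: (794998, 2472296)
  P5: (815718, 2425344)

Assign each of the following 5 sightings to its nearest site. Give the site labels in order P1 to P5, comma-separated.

Delta, Lambda, Delta, Theta, Eta

P1 → Delta (d²=837795650.00)
P2 → Lambda (d²=1459699645.00)
P3 → Delta (d²=543106442.00)
P4 → Theta (d²=286225650.00)
P5 → Eta (d²=262992890.00)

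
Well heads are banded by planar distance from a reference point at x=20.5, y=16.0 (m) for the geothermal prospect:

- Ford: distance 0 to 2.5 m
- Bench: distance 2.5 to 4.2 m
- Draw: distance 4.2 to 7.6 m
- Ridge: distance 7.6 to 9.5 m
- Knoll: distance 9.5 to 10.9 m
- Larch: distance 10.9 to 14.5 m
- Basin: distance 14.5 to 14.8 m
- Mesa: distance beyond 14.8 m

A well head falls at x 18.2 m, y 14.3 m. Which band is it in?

Distance = √((18.2−20.5)² + (14.3−16.0)²) = √(5.290 + 2.890) = 2.860 m.
2.5 ≤ 2.860 < 4.2 → Bench.

Bench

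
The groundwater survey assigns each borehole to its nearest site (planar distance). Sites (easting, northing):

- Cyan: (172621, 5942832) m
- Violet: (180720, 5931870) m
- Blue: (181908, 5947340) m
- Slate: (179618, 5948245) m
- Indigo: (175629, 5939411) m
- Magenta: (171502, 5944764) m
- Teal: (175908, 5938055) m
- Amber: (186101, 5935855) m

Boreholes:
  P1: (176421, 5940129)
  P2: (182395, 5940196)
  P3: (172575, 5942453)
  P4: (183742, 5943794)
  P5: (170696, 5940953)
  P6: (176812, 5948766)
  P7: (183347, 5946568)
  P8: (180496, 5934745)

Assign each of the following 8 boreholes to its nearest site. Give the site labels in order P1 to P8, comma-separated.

Indigo, Amber, Cyan, Blue, Cyan, Slate, Blue, Violet

P1 → Indigo (d²=1142788.00)
P2 → Amber (d²=32578717.00)
P3 → Cyan (d²=145757.00)
P4 → Blue (d²=15937672.00)
P5 → Cyan (d²=7236266.00)
P6 → Slate (d²=8145077.00)
P7 → Blue (d²=2666705.00)
P8 → Violet (d²=8315801.00)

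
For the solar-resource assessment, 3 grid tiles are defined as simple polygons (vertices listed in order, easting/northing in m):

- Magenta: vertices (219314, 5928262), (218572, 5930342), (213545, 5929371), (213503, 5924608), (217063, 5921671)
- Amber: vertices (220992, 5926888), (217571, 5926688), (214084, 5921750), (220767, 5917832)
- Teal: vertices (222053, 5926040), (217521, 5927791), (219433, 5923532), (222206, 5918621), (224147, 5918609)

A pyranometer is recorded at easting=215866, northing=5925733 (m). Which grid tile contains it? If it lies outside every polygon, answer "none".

Magenta

Cast a ray rightward from (215866, 5925733). For each polygon, the edges (by vertex number in listed order) whose endpoints lie on opposite sides of northing = 5925733, where each meets that height, and whether that is right or left of the point:
Magenta: 3–4 at easting≈213512.9 (left), 5–1 at easting≈218450.3 (right) → 1 crossing.
Amber: 2–3 at easting≈216896.6 (right), 4–1 at easting≈220963.3 (right) → 2 crossings.
Teal: 2–3 at easting≈218444.9 (right), 5–1 at easting≈222139.5 (right) → 2 crossings.
Only Magenta has an odd count, so the point is inside Magenta.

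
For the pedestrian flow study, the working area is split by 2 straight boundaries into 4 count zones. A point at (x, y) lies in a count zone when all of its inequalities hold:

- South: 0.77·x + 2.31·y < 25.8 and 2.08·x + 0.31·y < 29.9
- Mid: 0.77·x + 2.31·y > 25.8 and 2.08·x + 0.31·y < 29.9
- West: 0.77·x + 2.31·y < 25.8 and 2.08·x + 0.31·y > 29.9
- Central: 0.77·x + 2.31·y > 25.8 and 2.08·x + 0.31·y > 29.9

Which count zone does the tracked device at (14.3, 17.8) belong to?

0.77·14.3 + 2.31·17.8 = 52.129, which is > 25.8
2.08·14.3 + 0.31·17.8 = 35.262, which is > 29.9
This sign pattern matches Central.

Central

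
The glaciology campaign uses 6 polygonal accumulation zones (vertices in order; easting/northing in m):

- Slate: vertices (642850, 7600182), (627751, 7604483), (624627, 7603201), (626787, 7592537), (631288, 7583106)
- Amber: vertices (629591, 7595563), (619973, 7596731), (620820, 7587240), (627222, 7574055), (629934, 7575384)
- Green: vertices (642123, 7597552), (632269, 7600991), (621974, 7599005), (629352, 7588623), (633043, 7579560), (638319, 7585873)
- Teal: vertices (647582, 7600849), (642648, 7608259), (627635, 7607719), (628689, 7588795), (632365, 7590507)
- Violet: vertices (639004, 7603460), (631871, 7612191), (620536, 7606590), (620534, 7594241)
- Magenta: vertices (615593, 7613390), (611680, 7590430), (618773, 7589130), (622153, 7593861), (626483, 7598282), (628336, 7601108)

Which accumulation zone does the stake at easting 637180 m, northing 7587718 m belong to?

Cast a ray rightward from (637180, 7587718). For each polygon, the edges (by vertex number in listed order) whose endpoints lie on opposite sides of northing = 7587718, where each meets that height, and whether that is right or left of the point:
Slate: 4–5 at easting≈629086.9 (left), 5–1 at easting≈634410.7 (left) → 0 crossings.
Amber: 2–3 at easting≈620777.3 (left), 5–1 at easting≈629724.3 (left) → 0 crossings.
Green: 4–5 at easting≈629720.6 (left), 6–1 at easting≈638919.9 (right) → 1 crossing.
Teal: no edge straddles that height → 0 crossings.
Violet: no edge straddles that height → 0 crossings.
Magenta: no edge straddles that height → 0 crossings.
Only Green has an odd count, so the point is inside Green.

Green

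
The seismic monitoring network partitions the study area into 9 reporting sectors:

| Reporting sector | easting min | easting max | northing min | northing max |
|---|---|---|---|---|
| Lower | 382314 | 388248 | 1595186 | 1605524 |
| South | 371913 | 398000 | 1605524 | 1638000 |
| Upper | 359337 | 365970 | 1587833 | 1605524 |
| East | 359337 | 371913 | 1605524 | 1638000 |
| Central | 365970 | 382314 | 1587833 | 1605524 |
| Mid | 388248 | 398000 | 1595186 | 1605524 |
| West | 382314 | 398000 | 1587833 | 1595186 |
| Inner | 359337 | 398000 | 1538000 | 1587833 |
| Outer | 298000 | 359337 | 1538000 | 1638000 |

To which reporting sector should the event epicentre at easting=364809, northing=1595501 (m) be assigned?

The point has easting = 364809 and northing = 1595501.
Only Upper satisfies 359337 ≤ easting ≤ 365970 and 1587833 ≤ northing ≤ 1605524.

Upper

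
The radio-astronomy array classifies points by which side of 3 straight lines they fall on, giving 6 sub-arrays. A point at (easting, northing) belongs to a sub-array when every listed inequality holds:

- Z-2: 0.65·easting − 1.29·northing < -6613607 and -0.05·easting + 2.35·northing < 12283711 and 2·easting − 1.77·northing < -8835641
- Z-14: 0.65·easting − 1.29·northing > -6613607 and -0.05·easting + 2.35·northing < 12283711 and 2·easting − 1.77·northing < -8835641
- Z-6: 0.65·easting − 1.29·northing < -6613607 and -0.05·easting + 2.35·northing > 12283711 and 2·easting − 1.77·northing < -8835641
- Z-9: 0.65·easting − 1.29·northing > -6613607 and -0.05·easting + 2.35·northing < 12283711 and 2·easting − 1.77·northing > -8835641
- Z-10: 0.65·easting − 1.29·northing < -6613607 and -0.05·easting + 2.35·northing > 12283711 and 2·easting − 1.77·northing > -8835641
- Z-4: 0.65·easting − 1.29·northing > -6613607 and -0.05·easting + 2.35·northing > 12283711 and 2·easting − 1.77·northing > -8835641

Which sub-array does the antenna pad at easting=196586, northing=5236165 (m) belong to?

Z-6

0.65·196586 − 1.29·5236165 = -6626871.950, which is < -6613607
-0.05·196586 + 2.35·5236165 = 12295158.450, which is > 12283711
2·196586 − 1.77·5236165 = -8874840.050, which is < -8835641
This sign pattern matches Z-6.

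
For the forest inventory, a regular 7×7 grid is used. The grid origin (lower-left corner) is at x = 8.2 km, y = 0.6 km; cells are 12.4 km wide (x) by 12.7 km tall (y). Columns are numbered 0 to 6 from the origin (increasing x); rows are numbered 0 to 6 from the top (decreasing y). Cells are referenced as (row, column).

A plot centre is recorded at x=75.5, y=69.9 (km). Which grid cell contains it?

(1, 5)

Column index: ⌊(75.5 − 8.2) / 12.4⌋ = ⌊5.427⌋ = 5
Row offset from origin: ⌊(69.9 − 0.6) / 12.7⌋ = ⌊5.457⌋ = 5 → row 1 (counted from top)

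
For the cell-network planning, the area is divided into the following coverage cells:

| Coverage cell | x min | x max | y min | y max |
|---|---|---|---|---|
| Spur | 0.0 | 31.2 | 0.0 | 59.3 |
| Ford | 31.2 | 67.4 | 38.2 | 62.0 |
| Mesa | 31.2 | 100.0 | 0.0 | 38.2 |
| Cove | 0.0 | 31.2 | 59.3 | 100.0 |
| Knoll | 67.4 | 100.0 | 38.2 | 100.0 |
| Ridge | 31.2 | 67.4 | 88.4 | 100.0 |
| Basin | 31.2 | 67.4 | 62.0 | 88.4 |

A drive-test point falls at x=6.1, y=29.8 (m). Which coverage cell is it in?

Spur

The point has x = 6.1 and y = 29.8.
Only Spur satisfies 0.0 ≤ x ≤ 31.2 and 0.0 ≤ y ≤ 59.3.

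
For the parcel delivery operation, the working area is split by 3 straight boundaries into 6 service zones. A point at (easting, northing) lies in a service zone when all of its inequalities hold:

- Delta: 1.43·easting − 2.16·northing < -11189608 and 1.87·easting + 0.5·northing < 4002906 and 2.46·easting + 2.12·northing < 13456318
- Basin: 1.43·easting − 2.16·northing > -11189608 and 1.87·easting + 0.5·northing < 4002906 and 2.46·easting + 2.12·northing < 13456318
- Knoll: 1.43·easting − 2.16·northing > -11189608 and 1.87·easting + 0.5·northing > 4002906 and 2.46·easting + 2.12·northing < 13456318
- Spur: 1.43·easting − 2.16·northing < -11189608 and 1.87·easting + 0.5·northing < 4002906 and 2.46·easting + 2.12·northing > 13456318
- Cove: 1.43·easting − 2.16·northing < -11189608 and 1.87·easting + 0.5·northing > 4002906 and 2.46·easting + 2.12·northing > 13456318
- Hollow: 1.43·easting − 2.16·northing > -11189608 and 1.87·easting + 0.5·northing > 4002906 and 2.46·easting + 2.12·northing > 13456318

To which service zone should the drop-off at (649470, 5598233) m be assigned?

Hollow

1.43·649470 − 2.16·5598233 = -11163441.180, which is > -11189608
1.87·649470 + 0.5·5598233 = 4013625.400, which is > 4002906
2.46·649470 + 2.12·5598233 = 13465950.160, which is > 13456318
This sign pattern matches Hollow.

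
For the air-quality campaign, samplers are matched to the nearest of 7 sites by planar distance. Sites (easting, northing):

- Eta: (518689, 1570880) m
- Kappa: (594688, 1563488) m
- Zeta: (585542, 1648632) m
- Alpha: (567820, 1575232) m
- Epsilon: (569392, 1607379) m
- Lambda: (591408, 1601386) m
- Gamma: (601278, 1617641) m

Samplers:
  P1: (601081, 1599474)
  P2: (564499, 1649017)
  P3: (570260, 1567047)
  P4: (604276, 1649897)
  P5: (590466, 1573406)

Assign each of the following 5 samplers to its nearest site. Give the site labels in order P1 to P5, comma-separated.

Lambda, Zeta, Alpha, Zeta, Kappa

P1 → Lambda (d²=97222673.00)
P2 → Zeta (d²=442956074.00)
P3 → Alpha (d²=72947825.00)
P4 → Zeta (d²=352562981.00)
P5 → Kappa (d²=116192008.00)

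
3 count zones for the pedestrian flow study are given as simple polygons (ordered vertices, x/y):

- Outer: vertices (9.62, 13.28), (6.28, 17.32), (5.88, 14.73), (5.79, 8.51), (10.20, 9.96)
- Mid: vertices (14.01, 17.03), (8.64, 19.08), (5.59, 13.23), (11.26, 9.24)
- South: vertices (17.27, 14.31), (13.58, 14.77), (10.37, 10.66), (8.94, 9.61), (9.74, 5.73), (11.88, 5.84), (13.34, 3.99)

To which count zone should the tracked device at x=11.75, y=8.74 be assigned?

Cast a ray rightward from (11.75, 8.74). For each polygon, the edges (by vertex number in listed order) whose endpoints lie on opposite sides of y = 8.74, where each meets that height, and whether that is right or left of the point:
Outer: 3–4 at x≈5.793 (left), 4–5 at x≈6.490 (left) → 0 crossings.
Mid: no edge straddles that height → 0 crossings.
South: 4–5 at x≈9.119 (left), 7–1 at x≈15.149 (right) → 1 crossing.
Only South has an odd count, so the point is inside South.

South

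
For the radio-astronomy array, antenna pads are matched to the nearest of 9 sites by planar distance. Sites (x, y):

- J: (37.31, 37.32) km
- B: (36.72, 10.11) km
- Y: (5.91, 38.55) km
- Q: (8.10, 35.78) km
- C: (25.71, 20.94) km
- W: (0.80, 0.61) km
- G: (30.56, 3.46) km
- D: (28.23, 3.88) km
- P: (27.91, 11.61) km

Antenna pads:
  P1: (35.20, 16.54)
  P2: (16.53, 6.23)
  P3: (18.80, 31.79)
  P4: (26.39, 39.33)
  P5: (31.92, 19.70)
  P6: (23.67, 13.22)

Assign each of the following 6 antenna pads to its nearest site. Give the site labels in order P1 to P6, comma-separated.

B, D, Q, J, C, P

P1 → B (d²=43.66)
P2 → D (d²=142.41)
P3 → Q (d²=130.41)
P4 → J (d²=123.29)
P5 → C (d²=40.10)
P6 → P (d²=20.57)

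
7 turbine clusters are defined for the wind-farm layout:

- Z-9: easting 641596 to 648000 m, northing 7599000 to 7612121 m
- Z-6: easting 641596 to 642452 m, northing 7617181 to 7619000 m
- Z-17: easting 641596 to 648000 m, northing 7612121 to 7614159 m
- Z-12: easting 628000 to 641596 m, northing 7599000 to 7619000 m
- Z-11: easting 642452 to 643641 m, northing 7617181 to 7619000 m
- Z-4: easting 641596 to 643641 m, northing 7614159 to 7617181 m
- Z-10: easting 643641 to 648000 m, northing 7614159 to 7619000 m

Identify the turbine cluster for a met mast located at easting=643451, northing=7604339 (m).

Z-9

The point has easting = 643451 and northing = 7604339.
Only Z-9 satisfies 641596 ≤ easting ≤ 648000 and 7599000 ≤ northing ≤ 7612121.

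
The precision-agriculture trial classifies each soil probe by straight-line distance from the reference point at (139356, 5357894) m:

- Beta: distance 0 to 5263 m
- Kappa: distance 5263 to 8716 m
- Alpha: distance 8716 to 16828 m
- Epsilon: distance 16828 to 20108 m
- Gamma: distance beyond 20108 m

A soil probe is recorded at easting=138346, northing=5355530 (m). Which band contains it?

Distance = √((138346−139356)² + (5355530−5357894)²) = √(1020100.000 + 5588496.000) = 2570.719 m.
0 ≤ 2570.719 < 5263 → Beta.

Beta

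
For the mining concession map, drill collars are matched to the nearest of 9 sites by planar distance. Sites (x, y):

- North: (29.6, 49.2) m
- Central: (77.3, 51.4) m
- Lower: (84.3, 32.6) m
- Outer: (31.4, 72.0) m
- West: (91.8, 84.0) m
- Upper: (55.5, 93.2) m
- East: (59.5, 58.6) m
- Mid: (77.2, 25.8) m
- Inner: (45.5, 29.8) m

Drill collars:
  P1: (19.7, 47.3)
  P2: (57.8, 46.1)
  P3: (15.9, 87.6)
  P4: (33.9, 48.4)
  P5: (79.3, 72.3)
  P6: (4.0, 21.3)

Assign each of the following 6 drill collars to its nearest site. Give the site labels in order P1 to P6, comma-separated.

P1 → North (d²=101.62)
P2 → East (d²=159.14)
P3 → Outer (d²=483.61)
P4 → North (d²=19.13)
P5 → West (d²=293.14)
P6 → North (d²=1433.77)

North, East, Outer, North, West, North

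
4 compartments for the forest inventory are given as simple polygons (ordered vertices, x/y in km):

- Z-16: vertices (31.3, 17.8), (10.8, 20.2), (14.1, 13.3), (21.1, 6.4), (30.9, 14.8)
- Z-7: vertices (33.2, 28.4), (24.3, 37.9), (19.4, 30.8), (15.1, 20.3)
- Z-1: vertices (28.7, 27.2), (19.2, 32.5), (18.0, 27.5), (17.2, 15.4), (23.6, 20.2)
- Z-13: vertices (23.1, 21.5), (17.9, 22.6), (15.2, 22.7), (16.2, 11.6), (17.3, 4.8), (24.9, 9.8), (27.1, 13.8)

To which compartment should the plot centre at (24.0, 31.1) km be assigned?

Cast a ray rightward from (24.0, 31.1). For each polygon, the edges (by vertex number in listed order) whose endpoints lie on opposite sides of y = 31.1, where each meets that height, and whether that is right or left of the point:
Z-16: no edge straddles that height → 0 crossings.
Z-7: 1–2 at x≈30.67 (right), 2–3 at x≈19.61 (left) → 1 crossing.
Z-1: 1–2 at x≈21.71 (left), 2–3 at x≈18.86 (left) → 0 crossings.
Z-13: no edge straddles that height → 0 crossings.
Only Z-7 has an odd count, so the point is inside Z-7.

Z-7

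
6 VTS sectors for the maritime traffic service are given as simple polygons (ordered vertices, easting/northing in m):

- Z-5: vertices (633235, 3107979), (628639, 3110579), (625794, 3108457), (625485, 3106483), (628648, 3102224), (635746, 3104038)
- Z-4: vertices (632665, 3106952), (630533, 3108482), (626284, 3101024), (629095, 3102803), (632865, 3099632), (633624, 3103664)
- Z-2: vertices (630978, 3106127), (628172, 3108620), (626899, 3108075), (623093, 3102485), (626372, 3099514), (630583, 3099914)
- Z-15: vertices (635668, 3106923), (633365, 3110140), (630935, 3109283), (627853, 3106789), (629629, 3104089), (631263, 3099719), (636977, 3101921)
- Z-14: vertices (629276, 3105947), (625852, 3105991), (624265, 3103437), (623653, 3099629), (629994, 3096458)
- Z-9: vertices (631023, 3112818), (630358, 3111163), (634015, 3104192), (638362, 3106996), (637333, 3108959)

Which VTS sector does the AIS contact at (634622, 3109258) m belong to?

Z-9

Cast a ray rightward from (634622, 3109258). For each polygon, the edges (by vertex number in listed order) whose endpoints lie on opposite sides of northing = 3109258, where each meets that height, and whether that is right or left of the point:
Z-5: 1–2 at easting≈630974.1 (left), 2–3 at easting≈626867.9 (left) → 0 crossings.
Z-4: no edge straddles that height → 0 crossings.
Z-2: no edge straddles that height → 0 crossings.
Z-15: 1–2 at easting≈633996.4 (left), 3–4 at easting≈630904.1 (left) → 0 crossings.
Z-14: no edge straddles that height → 0 crossings.
Z-9: 2–3 at easting≈631357.4 (left), 5–1 at easting≈636844.1 (right) → 1 crossing.
Only Z-9 has an odd count, so the point is inside Z-9.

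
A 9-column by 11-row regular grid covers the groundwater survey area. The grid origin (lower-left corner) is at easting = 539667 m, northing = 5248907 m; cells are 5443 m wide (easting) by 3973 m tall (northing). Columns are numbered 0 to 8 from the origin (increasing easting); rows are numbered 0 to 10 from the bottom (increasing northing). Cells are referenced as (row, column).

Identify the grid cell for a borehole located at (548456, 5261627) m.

(3, 1)

Column index: ⌊(548456 − 539667) / 5443⌋ = ⌊1.615⌋ = 1
Row offset from origin: ⌊(5261627 − 5248907) / 3973⌋ = ⌊3.202⌋ = 3 → row 3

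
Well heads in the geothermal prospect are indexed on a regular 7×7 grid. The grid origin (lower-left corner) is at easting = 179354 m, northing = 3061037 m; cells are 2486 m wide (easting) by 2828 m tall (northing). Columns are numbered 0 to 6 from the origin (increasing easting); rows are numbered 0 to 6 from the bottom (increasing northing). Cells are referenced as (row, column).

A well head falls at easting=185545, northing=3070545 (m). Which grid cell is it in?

(3, 2)

Column index: ⌊(185545 − 179354) / 2486⌋ = ⌊2.490⌋ = 2
Row offset from origin: ⌊(3070545 − 3061037) / 2828⌋ = ⌊3.362⌋ = 3 → row 3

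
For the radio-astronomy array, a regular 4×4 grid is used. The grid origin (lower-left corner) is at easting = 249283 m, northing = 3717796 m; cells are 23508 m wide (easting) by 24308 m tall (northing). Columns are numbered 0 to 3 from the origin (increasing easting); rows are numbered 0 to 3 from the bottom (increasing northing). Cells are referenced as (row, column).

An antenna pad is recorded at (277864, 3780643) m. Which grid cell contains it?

Column index: ⌊(277864 − 249283) / 23508⌋ = ⌊1.216⌋ = 1
Row offset from origin: ⌊(3780643 − 3717796) / 24308⌋ = ⌊2.585⌋ = 2 → row 2

(2, 1)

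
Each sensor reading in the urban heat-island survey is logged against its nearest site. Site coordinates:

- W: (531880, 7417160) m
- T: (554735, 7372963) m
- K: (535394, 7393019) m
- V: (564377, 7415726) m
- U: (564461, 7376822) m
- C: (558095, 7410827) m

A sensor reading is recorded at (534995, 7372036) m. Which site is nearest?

T

Squared distances to each site:
W: 2045878601.000; T: 390526929.000; K: 440445490.000; V: 2772118024.000; U: 891150952.000; C: 2038351681.000.
Minimum at T.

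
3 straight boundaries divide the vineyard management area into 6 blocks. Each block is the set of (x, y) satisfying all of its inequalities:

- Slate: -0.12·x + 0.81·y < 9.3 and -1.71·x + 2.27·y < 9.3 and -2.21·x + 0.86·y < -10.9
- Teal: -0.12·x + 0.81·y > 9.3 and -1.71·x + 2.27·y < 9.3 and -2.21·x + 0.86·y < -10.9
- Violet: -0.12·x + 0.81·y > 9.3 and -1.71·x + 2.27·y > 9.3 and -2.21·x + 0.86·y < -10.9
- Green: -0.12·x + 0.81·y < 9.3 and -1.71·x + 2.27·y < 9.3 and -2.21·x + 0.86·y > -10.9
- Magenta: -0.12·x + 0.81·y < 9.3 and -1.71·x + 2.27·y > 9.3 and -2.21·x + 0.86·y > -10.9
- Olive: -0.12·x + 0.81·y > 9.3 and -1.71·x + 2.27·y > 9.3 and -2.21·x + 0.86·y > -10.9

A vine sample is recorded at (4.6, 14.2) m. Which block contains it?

Olive

-0.12·4.6 + 0.81·14.2 = 10.950, which is > 9.3
-1.71·4.6 + 2.27·14.2 = 24.368, which is > 9.3
-2.21·4.6 + 0.86·14.2 = 2.046, which is > -10.9
This sign pattern matches Olive.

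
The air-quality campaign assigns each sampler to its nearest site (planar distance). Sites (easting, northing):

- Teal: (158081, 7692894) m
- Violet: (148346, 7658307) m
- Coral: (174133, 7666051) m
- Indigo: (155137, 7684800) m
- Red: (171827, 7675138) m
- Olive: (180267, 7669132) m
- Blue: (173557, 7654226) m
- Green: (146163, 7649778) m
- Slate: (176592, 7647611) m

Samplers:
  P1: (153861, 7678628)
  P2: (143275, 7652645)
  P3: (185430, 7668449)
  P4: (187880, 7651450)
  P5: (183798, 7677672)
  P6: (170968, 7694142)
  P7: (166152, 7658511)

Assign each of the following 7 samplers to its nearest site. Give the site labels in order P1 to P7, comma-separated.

Indigo, Green, Olive, Slate, Olive, Teal, Blue

P1 → Indigo (d²=39721760.00)
P2 → Green (d²=16560233.00)
P3 → Olive (d²=27123058.00)
P4 → Slate (d²=142156865.00)
P5 → Olive (d²=85399561.00)
P6 → Teal (d²=167632273.00)
P7 → Blue (d²=73195250.00)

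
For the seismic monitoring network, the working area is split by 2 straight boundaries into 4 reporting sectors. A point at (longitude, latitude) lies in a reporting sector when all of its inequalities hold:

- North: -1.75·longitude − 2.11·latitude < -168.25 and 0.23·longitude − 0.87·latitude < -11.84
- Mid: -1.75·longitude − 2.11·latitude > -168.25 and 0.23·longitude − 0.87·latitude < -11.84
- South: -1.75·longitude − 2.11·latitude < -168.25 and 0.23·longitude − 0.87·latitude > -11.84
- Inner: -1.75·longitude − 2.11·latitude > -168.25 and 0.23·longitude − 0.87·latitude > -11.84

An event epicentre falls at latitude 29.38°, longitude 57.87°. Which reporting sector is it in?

-1.75·57.87 − 2.11·29.38 = -163.264, which is > -168.25
0.23·57.87 − 0.87·29.38 = -12.250, which is < -11.84
This sign pattern matches Mid.

Mid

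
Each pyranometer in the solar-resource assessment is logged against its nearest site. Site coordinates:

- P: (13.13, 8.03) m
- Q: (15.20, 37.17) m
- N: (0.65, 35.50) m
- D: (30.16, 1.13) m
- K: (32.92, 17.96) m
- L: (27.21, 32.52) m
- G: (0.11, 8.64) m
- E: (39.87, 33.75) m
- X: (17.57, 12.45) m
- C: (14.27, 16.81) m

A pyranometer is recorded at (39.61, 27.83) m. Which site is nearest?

E

Squared distances to each site:
P: 1093.230; Q: 683.084; N: 1576.711; D: 802.192; K: 142.173; L: 175.756; G: 1928.506; E: 35.114; X: 722.306; C: 763.556.
Minimum at E.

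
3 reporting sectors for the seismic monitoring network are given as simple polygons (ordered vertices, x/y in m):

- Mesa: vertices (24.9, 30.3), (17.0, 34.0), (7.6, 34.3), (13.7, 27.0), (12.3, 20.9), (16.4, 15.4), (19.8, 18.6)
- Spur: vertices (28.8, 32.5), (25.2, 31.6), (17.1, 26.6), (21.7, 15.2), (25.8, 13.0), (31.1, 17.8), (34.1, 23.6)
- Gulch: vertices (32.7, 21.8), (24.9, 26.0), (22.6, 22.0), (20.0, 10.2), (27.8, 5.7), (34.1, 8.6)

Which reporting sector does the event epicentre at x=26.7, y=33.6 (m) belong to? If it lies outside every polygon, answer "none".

none

Cast a ray rightward from (26.7, 33.6). For each polygon, the edges (by vertex number in listed order) whose endpoints lie on opposite sides of y = 33.6, where each meets that height, and whether that is right or left of the point:
Mesa: 1–2 at x≈17.85 (left), 3–4 at x≈8.18 (left) → 0 crossings.
Spur: no edge straddles that height → 0 crossings.
Gulch: no edge straddles that height → 0 crossings.
All counts are even, so the point lies outside every listed polygon.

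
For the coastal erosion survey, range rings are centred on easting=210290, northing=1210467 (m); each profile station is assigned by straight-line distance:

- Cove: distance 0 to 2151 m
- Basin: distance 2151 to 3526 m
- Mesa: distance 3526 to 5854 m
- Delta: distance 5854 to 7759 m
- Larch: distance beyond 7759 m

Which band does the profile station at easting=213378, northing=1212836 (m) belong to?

Distance = √((213378−210290)² + (1212836−1210467)²) = √(9535744.000 + 5612161.000) = 3892.031 m.
3526 ≤ 3892.031 < 5854 → Mesa.

Mesa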